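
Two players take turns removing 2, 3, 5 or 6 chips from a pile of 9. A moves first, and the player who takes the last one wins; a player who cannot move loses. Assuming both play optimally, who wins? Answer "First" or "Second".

Second

W/L table (W = player to move can force a win):
i:   0  1  2  3  4  5  6  7  8  9
     L  L  W  W  W  W  W  W  L  L
Position 9 is L, so the second player wins.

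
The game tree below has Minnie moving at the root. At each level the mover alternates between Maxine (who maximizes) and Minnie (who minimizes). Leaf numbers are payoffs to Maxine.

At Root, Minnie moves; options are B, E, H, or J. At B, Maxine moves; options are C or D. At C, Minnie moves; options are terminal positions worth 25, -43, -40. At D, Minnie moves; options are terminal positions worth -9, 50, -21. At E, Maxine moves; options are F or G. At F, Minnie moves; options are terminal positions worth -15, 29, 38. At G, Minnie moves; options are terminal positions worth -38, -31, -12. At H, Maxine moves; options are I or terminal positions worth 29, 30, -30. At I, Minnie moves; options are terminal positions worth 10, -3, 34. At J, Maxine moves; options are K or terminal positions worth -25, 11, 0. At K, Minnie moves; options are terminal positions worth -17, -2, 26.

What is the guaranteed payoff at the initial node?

C (Minnie): min(25, -43, -40) = -43
D (Minnie): min(-9, 50, -21) = -21
B (Maxine): max(-43, -21) = -21
F (Minnie): min(-15, 29, 38) = -15
G (Minnie): min(-38, -31, -12) = -38
E (Maxine): max(-15, -38) = -15
I (Minnie): min(10, -3, 34) = -3
H (Maxine): max(-3, 29, 30, -30) = 30
K (Minnie): min(-17, -2, 26) = -17
J (Maxine): max(-17, -25, 11, 0) = 11
Root (Minnie): min(-21, -15, 30, 11) = -21

-21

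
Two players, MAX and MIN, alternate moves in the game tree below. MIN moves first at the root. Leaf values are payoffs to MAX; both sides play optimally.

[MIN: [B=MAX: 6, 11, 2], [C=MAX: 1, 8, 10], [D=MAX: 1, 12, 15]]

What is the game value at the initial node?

B (MAX): max(6, 11, 2) = 11
C (MAX): max(1, 8, 10) = 10
D (MAX): max(1, 12, 15) = 15
Root (MIN): min(11, 10, 15) = 10

10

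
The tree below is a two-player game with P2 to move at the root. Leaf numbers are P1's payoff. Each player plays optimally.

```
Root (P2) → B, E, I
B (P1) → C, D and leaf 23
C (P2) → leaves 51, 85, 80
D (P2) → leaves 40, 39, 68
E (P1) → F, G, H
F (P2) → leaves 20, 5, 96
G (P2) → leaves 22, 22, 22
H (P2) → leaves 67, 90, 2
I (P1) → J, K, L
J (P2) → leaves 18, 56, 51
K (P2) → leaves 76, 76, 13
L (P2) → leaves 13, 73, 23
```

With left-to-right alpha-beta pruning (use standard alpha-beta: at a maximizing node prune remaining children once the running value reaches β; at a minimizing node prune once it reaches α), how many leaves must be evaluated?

21

C [α=-∞,β=+∞]: v=51
D [α=51,β=+∞]: v=40 after child 1 ≤ α → α-cutoff, skip 2
B [α=-∞,β=+∞]: v=51
F [α=-∞,β=51]: v=5
G [α=5,β=51]: v=22
H [α=22,β=51]: v=2
E [α=-∞,β=51]: v=22
J [α=-∞,β=22]: v=18
K [α=18,β=22]: v=13
L [α=18,β=22]: v=13 after child 1 ≤ α → α-cutoff, skip 2
I [α=-∞,β=22]: v=18
Root [α=-∞,β=+∞]: v=18
Leaves evaluated: 21 of 25.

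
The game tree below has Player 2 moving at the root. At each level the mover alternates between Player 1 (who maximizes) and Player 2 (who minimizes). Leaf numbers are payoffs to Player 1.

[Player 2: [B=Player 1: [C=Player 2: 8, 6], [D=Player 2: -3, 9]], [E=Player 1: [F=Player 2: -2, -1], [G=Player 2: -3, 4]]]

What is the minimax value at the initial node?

C (Player 2): min(8, 6) = 6
D (Player 2): min(-3, 9) = -3
B (Player 1): max(6, -3) = 6
F (Player 2): min(-2, -1) = -2
G (Player 2): min(-3, 4) = -3
E (Player 1): max(-2, -3) = -2
Root (Player 2): min(6, -2) = -2

-2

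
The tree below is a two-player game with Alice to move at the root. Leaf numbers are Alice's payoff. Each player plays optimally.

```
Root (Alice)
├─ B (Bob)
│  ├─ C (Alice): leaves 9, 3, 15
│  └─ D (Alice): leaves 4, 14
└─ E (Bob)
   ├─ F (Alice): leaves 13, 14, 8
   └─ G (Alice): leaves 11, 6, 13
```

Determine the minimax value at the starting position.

C (Alice): max(9, 3, 15) = 15
D (Alice): max(4, 14) = 14
B (Bob): min(15, 14) = 14
F (Alice): max(13, 14, 8) = 14
G (Alice): max(11, 6, 13) = 13
E (Bob): min(14, 13) = 13
Root (Alice): max(14, 13) = 14

14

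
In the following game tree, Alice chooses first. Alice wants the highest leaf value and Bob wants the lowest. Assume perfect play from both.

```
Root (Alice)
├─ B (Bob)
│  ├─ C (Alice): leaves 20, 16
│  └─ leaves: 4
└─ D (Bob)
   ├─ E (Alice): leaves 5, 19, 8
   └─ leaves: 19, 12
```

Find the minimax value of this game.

12

C (Alice): max(20, 16) = 20
B (Bob): min(20, 4) = 4
E (Alice): max(5, 19, 8) = 19
D (Bob): min(19, 19, 12) = 12
Root (Alice): max(4, 12) = 12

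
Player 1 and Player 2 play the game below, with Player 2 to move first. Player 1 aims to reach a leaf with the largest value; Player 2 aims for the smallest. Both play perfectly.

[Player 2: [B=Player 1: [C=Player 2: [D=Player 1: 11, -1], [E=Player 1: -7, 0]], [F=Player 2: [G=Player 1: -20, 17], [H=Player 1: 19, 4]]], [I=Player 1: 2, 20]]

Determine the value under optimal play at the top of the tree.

17

D (Player 1): max(11, -1) = 11
E (Player 1): max(-7, 0) = 0
C (Player 2): min(11, 0) = 0
G (Player 1): max(-20, 17) = 17
H (Player 1): max(19, 4) = 19
F (Player 2): min(17, 19) = 17
B (Player 1): max(0, 17) = 17
I (Player 1): max(2, 20) = 20
Root (Player 2): min(17, 20) = 17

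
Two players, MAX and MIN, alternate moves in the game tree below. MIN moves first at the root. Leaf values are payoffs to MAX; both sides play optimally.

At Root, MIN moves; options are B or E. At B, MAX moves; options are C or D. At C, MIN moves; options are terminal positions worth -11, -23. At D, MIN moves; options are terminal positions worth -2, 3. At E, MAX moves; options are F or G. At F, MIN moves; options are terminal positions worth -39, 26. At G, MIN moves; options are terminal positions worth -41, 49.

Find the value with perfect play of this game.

-39

C (MIN): min(-11, -23) = -23
D (MIN): min(-2, 3) = -2
B (MAX): max(-23, -2) = -2
F (MIN): min(-39, 26) = -39
G (MIN): min(-41, 49) = -41
E (MAX): max(-39, -41) = -39
Root (MIN): min(-2, -39) = -39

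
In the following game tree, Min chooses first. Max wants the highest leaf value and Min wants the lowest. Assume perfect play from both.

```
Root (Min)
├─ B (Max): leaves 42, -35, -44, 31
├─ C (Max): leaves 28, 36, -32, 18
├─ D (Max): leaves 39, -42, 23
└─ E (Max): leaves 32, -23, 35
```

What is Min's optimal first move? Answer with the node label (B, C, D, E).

E

B (Max): max(42, -35, -44, 31) = 42
C (Max): max(28, 36, -32, 18) = 36
D (Max): max(39, -42, 23) = 39
E (Max): max(32, -23, 35) = 35
Root (Min): min(42, 36, 39, 35) = 35
Min picks the child with the lowest value: E (value 35).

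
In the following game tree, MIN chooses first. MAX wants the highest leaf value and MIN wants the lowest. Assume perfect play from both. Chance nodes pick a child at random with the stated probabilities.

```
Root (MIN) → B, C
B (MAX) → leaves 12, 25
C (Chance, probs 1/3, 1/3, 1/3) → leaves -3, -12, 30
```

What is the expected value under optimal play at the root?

5

B (MAX): max(12, 25) = 25
C (Chance): 1/3·-3 + 1/3·-12 + 1/3·30 = 5
Root (MIN): min(25, 5) = 5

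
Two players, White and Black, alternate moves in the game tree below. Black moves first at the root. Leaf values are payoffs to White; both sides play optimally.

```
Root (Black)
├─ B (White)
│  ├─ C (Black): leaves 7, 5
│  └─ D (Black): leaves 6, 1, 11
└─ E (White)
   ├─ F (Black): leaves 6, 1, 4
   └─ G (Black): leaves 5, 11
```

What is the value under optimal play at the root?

C (Black): min(7, 5) = 5
D (Black): min(6, 1, 11) = 1
B (White): max(5, 1) = 5
F (Black): min(6, 1, 4) = 1
G (Black): min(5, 11) = 5
E (White): max(1, 5) = 5
Root (Black): min(5, 5) = 5

5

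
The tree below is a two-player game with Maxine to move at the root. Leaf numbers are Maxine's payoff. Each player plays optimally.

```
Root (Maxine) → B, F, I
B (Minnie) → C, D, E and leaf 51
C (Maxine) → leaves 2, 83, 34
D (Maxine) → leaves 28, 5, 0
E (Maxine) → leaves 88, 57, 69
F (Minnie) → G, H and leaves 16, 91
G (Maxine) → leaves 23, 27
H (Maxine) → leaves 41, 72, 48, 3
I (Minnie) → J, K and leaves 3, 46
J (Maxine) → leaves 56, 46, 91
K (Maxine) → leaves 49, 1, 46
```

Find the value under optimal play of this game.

28

C (Maxine): max(2, 83, 34) = 83
D (Maxine): max(28, 5, 0) = 28
E (Maxine): max(88, 57, 69) = 88
B (Minnie): min(83, 28, 88, 51) = 28
G (Maxine): max(23, 27) = 27
H (Maxine): max(41, 72, 48, 3) = 72
F (Minnie): min(27, 72, 16, 91) = 16
J (Maxine): max(56, 46, 91) = 91
K (Maxine): max(49, 1, 46) = 49
I (Minnie): min(91, 49, 3, 46) = 3
Root (Maxine): max(28, 16, 3) = 28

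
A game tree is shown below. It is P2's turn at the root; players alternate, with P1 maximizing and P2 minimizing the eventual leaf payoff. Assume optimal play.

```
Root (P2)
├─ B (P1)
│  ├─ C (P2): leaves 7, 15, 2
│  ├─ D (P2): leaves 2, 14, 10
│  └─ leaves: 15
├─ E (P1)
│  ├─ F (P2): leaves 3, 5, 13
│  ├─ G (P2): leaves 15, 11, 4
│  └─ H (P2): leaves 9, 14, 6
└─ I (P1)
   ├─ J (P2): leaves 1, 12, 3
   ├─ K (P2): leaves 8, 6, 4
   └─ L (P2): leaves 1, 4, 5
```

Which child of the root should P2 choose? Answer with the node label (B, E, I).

C (P2): min(7, 15, 2) = 2
D (P2): min(2, 14, 10) = 2
B (P1): max(2, 2, 15) = 15
F (P2): min(3, 5, 13) = 3
G (P2): min(15, 11, 4) = 4
H (P2): min(9, 14, 6) = 6
E (P1): max(3, 4, 6) = 6
J (P2): min(1, 12, 3) = 1
K (P2): min(8, 6, 4) = 4
L (P2): min(1, 4, 5) = 1
I (P1): max(1, 4, 1) = 4
Root (P2): min(15, 6, 4) = 4
P2 picks the child with the lowest value: I (value 4).

I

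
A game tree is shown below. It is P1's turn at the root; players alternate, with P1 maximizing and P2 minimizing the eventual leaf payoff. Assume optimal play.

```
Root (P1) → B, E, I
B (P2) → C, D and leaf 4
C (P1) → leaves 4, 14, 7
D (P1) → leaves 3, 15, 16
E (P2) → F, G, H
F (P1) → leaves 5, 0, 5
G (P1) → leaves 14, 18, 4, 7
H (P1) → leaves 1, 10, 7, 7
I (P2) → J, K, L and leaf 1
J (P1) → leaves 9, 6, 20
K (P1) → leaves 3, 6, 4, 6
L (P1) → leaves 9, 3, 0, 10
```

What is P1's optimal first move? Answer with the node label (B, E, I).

E

C (P1): max(4, 14, 7) = 14
D (P1): max(3, 15, 16) = 16
B (P2): min(14, 16, 4) = 4
F (P1): max(5, 0, 5) = 5
G (P1): max(14, 18, 4, 7) = 18
H (P1): max(1, 10, 7, 7) = 10
E (P2): min(5, 18, 10) = 5
J (P1): max(9, 6, 20) = 20
K (P1): max(3, 6, 4, 6) = 6
L (P1): max(9, 3, 0, 10) = 10
I (P2): min(20, 6, 10, 1) = 1
Root (P1): max(4, 5, 1) = 5
P1 picks the child with the highest value: E (value 5).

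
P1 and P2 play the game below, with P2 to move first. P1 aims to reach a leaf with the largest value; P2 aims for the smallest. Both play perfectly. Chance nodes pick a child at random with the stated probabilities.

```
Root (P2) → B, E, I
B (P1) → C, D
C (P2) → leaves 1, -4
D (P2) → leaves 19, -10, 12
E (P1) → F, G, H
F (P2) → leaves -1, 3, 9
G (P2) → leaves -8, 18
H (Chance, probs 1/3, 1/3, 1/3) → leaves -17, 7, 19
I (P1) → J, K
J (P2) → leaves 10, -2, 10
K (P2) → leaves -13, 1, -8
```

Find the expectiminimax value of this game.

-4

C (P2): min(1, -4) = -4
D (P2): min(19, -10, 12) = -10
B (P1): max(-4, -10) = -4
F (P2): min(-1, 3, 9) = -1
G (P2): min(-8, 18) = -8
H (Chance): 1/3·-17 + 1/3·7 + 1/3·19 = 3
E (P1): max(-1, -8, 3) = 3
J (P2): min(10, -2, 10) = -2
K (P2): min(-13, 1, -8) = -13
I (P1): max(-2, -13) = -2
Root (P2): min(-4, 3, -2) = -4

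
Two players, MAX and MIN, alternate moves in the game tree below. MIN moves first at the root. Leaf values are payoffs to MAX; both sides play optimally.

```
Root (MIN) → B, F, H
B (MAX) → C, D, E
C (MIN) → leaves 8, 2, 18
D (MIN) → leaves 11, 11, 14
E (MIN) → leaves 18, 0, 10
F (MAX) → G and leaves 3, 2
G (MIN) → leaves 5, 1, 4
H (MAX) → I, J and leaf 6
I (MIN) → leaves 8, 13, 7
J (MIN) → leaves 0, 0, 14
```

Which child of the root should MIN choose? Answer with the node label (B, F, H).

F

C (MIN): min(8, 2, 18) = 2
D (MIN): min(11, 11, 14) = 11
E (MIN): min(18, 0, 10) = 0
B (MAX): max(2, 11, 0) = 11
G (MIN): min(5, 1, 4) = 1
F (MAX): max(1, 3, 2) = 3
I (MIN): min(8, 13, 7) = 7
J (MIN): min(0, 0, 14) = 0
H (MAX): max(7, 0, 6) = 7
Root (MIN): min(11, 3, 7) = 3
MIN picks the child with the lowest value: F (value 3).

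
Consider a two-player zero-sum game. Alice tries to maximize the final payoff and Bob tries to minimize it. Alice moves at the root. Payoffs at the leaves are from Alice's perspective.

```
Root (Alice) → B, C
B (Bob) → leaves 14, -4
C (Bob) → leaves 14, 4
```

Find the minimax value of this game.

4

B (Bob): min(14, -4) = -4
C (Bob): min(14, 4) = 4
Root (Alice): max(-4, 4) = 4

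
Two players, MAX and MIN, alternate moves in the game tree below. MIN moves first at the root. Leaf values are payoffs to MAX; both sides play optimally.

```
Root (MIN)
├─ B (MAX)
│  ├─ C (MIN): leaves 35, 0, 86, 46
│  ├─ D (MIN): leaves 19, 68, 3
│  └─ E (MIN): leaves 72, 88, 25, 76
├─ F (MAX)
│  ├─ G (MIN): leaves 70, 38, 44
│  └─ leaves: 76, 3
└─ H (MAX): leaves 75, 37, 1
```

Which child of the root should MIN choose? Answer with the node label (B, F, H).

B

C (MIN): min(35, 0, 86, 46) = 0
D (MIN): min(19, 68, 3) = 3
E (MIN): min(72, 88, 25, 76) = 25
B (MAX): max(0, 3, 25) = 25
G (MIN): min(70, 38, 44) = 38
F (MAX): max(38, 76, 3) = 76
H (MAX): max(75, 37, 1) = 75
Root (MIN): min(25, 76, 75) = 25
MIN picks the child with the lowest value: B (value 25).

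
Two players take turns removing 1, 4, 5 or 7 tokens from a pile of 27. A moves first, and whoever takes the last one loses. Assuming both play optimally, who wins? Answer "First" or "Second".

Second

Mark each pile size as W (mover wins) or L (mover loses):
i:   0  1  2  3  4  5  6  7  8  9 10 11 12 13 14 15 16 17 18 19 20 21 22 23 24 25 26 27
     W  L  W  L  W  W  W  W  W  L  W  L  W  W  W  W  W  L  W  L  W  W  W  W  W  L  W  L
Position 27 is L, so the second player wins.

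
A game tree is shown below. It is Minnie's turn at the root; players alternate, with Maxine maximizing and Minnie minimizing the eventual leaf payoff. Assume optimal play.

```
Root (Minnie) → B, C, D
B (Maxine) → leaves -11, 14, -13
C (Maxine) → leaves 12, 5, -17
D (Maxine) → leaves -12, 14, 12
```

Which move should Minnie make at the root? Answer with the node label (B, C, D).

C

B (Maxine): max(-11, 14, -13) = 14
C (Maxine): max(12, 5, -17) = 12
D (Maxine): max(-12, 14, 12) = 14
Root (Minnie): min(14, 12, 14) = 12
Minnie picks the child with the lowest value: C (value 12).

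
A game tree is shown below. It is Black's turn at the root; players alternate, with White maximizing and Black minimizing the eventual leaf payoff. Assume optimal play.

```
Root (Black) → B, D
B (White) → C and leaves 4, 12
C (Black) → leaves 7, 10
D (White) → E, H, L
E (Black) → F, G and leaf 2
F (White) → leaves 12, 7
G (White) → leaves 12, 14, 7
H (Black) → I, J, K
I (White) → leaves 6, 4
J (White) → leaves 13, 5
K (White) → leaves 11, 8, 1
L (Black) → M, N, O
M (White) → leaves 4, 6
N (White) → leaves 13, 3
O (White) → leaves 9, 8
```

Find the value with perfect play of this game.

6

C (Black): min(7, 10) = 7
B (White): max(7, 4, 12) = 12
F (White): max(12, 7) = 12
G (White): max(12, 14, 7) = 14
E (Black): min(12, 14, 2) = 2
I (White): max(6, 4) = 6
J (White): max(13, 5) = 13
K (White): max(11, 8, 1) = 11
H (Black): min(6, 13, 11) = 6
M (White): max(4, 6) = 6
N (White): max(13, 3) = 13
O (White): max(9, 8) = 9
L (Black): min(6, 13, 9) = 6
D (White): max(2, 6, 6) = 6
Root (Black): min(12, 6) = 6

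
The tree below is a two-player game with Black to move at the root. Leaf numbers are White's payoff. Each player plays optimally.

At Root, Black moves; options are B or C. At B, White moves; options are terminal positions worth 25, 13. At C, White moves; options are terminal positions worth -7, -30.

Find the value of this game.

-7

B (White): max(25, 13) = 25
C (White): max(-7, -30) = -7
Root (Black): min(25, -7) = -7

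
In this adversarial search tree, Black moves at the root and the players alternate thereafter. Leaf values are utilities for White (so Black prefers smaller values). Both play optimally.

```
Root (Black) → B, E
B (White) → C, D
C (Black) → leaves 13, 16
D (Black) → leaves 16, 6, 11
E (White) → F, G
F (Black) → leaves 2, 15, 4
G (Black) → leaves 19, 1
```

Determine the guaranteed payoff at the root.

C (Black): min(13, 16) = 13
D (Black): min(16, 6, 11) = 6
B (White): max(13, 6) = 13
F (Black): min(2, 15, 4) = 2
G (Black): min(19, 1) = 1
E (White): max(2, 1) = 2
Root (Black): min(13, 2) = 2

2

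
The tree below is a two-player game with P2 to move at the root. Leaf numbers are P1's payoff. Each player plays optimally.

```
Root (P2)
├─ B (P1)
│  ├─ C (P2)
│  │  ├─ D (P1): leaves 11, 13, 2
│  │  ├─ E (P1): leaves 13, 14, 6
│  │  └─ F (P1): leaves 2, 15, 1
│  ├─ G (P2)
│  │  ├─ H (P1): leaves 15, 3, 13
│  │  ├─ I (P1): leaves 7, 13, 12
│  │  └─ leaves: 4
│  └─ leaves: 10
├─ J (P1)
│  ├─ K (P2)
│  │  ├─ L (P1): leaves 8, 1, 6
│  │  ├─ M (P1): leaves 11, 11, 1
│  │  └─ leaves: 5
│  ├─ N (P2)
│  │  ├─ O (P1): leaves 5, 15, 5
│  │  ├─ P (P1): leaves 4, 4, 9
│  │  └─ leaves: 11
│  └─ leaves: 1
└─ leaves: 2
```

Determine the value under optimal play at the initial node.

2

D (P1): max(11, 13, 2) = 13
E (P1): max(13, 14, 6) = 14
F (P1): max(2, 15, 1) = 15
C (P2): min(13, 14, 15) = 13
H (P1): max(15, 3, 13) = 15
I (P1): max(7, 13, 12) = 13
G (P2): min(15, 13, 4) = 4
B (P1): max(13, 4, 10) = 13
L (P1): max(8, 1, 6) = 8
M (P1): max(11, 11, 1) = 11
K (P2): min(8, 11, 5) = 5
O (P1): max(5, 15, 5) = 15
P (P1): max(4, 4, 9) = 9
N (P2): min(15, 9, 11) = 9
J (P1): max(5, 9, 1) = 9
Root (P2): min(13, 9, 2) = 2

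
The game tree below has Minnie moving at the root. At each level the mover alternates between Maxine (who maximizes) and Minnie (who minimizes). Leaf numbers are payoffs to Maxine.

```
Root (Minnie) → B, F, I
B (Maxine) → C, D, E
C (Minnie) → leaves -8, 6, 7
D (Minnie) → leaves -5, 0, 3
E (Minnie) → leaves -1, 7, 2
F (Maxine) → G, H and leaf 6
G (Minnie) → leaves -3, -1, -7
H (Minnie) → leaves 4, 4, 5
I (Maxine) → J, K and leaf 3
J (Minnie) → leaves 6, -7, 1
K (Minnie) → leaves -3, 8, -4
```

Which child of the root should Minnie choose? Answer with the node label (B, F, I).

C (Minnie): min(-8, 6, 7) = -8
D (Minnie): min(-5, 0, 3) = -5
E (Minnie): min(-1, 7, 2) = -1
B (Maxine): max(-8, -5, -1) = -1
G (Minnie): min(-3, -1, -7) = -7
H (Minnie): min(4, 4, 5) = 4
F (Maxine): max(-7, 4, 6) = 6
J (Minnie): min(6, -7, 1) = -7
K (Minnie): min(-3, 8, -4) = -4
I (Maxine): max(-7, -4, 3) = 3
Root (Minnie): min(-1, 6, 3) = -1
Minnie picks the child with the lowest value: B (value -1).

B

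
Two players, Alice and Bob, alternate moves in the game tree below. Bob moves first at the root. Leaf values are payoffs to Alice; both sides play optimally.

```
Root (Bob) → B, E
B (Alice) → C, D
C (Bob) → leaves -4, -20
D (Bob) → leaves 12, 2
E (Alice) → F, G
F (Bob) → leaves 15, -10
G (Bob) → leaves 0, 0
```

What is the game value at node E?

F: min(15, -10) = -10
G: min(0, 0) = 0
E: max(-10, 0) = 0

0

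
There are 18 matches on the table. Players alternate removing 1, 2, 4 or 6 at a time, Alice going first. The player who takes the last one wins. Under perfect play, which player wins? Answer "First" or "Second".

i:   0  1  2  3  4  5  6  7  8  9 10 11 12 13 14 15 16 17 18
     L  W  W  L  W  W  W  W  L  W  W  L  W  W  W  W  L  W  W
Position 18 is W, so the first player wins.

First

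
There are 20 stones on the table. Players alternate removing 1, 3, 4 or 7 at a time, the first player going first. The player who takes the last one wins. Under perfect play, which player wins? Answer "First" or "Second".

First

i:   0  1  2  3  4  5  6  7  8  9 10 11 12 13 14 15 16 17 18 19 20
     L  W  L  W  W  W  W  W  L  W  L  W  W  W  W  W  L  W  L  W  W
Position 20 is W, so the first player wins.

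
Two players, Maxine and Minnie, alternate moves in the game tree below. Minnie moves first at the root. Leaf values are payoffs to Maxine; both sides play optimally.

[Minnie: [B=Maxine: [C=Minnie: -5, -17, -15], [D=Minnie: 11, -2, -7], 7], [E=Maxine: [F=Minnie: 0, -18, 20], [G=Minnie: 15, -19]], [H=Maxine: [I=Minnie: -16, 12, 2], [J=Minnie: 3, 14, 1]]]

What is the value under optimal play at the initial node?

-18

C (Minnie): min(-5, -17, -15) = -17
D (Minnie): min(11, -2, -7) = -7
B (Maxine): max(-17, -7, 7) = 7
F (Minnie): min(0, -18, 20) = -18
G (Minnie): min(15, -19) = -19
E (Maxine): max(-18, -19) = -18
I (Minnie): min(-16, 12, 2) = -16
J (Minnie): min(3, 14, 1) = 1
H (Maxine): max(-16, 1) = 1
Root (Minnie): min(7, -18, 1) = -18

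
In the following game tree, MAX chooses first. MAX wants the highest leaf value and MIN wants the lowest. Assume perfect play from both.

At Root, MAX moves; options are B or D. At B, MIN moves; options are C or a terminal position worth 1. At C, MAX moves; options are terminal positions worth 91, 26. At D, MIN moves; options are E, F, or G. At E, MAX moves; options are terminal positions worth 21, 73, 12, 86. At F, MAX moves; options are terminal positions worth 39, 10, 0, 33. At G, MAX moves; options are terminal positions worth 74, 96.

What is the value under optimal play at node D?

39

E: max(21, 73, 12, 86) = 86
F: max(39, 10, 0, 33) = 39
G: max(74, 96) = 96
D: min(86, 39, 96) = 39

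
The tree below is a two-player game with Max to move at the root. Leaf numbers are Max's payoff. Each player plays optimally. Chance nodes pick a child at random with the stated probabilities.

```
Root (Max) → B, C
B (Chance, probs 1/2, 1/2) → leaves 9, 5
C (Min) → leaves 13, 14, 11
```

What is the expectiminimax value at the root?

B (Chance): 1/2·9 + 1/2·5 = 7
C (Min): min(13, 14, 11) = 11
Root (Max): max(7, 11) = 11

11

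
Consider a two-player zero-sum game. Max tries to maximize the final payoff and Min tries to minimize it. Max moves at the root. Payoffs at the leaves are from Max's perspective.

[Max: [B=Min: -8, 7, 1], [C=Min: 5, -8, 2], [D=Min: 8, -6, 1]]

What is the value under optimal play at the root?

-6

B (Min): min(-8, 7, 1) = -8
C (Min): min(5, -8, 2) = -8
D (Min): min(8, -6, 1) = -6
Root (Max): max(-8, -8, -6) = -6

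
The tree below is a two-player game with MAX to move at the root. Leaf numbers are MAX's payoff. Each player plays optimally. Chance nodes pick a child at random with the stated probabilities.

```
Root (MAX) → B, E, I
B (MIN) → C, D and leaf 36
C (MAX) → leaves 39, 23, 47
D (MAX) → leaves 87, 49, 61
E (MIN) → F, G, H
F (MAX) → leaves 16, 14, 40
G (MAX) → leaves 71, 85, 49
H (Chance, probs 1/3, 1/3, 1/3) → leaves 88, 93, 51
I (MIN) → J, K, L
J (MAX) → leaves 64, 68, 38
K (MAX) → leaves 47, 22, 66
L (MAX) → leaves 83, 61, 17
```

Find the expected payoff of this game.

66

C (MAX): max(39, 23, 47) = 47
D (MAX): max(87, 49, 61) = 87
B (MIN): min(47, 87, 36) = 36
F (MAX): max(16, 14, 40) = 40
G (MAX): max(71, 85, 49) = 85
H (Chance): 1/3·88 + 1/3·93 + 1/3·51 = 77.33
E (MIN): min(40, 85, 77.33) = 40
J (MAX): max(64, 68, 38) = 68
K (MAX): max(47, 22, 66) = 66
L (MAX): max(83, 61, 17) = 83
I (MIN): min(68, 66, 83) = 66
Root (MAX): max(36, 40, 66) = 66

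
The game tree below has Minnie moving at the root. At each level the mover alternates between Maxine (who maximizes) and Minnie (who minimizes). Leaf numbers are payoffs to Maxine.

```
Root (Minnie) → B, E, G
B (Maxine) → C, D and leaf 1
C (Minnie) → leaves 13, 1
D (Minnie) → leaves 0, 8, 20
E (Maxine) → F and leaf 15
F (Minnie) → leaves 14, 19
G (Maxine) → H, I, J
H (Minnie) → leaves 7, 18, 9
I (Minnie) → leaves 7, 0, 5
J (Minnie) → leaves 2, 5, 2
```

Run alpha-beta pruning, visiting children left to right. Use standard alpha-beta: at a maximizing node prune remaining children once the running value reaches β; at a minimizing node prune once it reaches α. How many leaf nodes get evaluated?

C [α=-∞,β=+∞]: v=1
D [α=1,β=+∞]: v=0 after child 1 ≤ α → α-cutoff, skip 2
B [α=-∞,β=+∞]: v=1
F [α=-∞,β=1]: v=14
E [α=-∞,β=1]: v=14 after child 1 ≥ β → β-cutoff, skip 1
H [α=-∞,β=1]: v=7
G [α=-∞,β=1]: v=7 after child 1 ≥ β → β-cutoff, skip 2
Root [α=-∞,β=+∞]: v=1
Leaves evaluated: 9 of 18.

9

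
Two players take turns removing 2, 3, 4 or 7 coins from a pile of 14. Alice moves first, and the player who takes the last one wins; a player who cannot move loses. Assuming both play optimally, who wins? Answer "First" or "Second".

i:   0  1  2  3  4  5  6  7  8  9 10 11 12 13 14
     L  L  W  W  W  W  L  W  W  W  W  L  L  W  W
Position 14 is W, so the first player wins.

First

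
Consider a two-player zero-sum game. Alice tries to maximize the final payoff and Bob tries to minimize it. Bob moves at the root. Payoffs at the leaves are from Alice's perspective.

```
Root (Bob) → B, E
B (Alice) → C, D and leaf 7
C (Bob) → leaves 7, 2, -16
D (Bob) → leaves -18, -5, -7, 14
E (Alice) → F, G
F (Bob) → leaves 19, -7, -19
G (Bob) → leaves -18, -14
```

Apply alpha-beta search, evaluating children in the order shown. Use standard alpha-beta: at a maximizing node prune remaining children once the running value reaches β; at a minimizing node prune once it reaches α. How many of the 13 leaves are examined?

10

C [α=-∞,β=+∞]: v=-16
D [α=-16,β=+∞]: v=-18 after child 1 ≤ α → α-cutoff, skip 3
B [α=-∞,β=+∞]: v=7
F [α=-∞,β=7]: v=-19
G [α=-19,β=7]: v=-18
E [α=-∞,β=7]: v=-18
Root [α=-∞,β=+∞]: v=-18
Leaves evaluated: 10 of 13.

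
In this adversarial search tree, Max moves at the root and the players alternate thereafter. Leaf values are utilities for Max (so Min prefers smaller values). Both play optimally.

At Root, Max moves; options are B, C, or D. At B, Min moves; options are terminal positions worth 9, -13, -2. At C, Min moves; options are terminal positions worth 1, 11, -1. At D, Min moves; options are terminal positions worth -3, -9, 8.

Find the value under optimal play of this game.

-1

B (Min): min(9, -13, -2) = -13
C (Min): min(1, 11, -1) = -1
D (Min): min(-3, -9, 8) = -9
Root (Max): max(-13, -1, -9) = -1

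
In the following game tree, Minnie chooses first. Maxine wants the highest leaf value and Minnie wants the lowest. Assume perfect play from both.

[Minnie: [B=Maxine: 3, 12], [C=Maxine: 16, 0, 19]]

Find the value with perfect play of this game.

12

B (Maxine): max(3, 12) = 12
C (Maxine): max(16, 0, 19) = 19
Root (Minnie): min(12, 19) = 12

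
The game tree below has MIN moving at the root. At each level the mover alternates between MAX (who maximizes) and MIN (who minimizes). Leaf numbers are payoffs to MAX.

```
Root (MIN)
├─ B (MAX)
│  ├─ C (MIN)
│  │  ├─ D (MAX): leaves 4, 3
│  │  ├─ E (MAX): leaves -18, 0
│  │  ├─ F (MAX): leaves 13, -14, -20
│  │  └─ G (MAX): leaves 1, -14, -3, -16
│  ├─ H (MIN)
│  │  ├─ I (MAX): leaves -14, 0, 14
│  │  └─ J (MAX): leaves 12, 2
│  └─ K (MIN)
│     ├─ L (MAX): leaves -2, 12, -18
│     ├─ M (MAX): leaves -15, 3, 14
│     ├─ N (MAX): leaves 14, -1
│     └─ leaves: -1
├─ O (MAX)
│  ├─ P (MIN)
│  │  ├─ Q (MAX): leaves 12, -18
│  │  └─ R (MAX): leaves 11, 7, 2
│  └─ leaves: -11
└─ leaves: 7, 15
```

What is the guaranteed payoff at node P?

Q: max(12, -18) = 12
R: max(11, 7, 2) = 11
P: min(12, 11) = 11

11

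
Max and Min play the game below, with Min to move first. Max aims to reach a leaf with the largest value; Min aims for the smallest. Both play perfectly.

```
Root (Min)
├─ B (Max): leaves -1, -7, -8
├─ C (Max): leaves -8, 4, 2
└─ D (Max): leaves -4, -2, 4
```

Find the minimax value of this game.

B (Max): max(-1, -7, -8) = -1
C (Max): max(-8, 4, 2) = 4
D (Max): max(-4, -2, 4) = 4
Root (Min): min(-1, 4, 4) = -1

-1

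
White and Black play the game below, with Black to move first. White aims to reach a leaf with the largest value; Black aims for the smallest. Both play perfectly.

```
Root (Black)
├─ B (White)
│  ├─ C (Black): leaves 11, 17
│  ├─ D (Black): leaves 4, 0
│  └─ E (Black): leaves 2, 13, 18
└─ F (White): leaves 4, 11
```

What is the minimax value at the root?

11

C (Black): min(11, 17) = 11
D (Black): min(4, 0) = 0
E (Black): min(2, 13, 18) = 2
B (White): max(11, 0, 2) = 11
F (White): max(4, 11) = 11
Root (Black): min(11, 11) = 11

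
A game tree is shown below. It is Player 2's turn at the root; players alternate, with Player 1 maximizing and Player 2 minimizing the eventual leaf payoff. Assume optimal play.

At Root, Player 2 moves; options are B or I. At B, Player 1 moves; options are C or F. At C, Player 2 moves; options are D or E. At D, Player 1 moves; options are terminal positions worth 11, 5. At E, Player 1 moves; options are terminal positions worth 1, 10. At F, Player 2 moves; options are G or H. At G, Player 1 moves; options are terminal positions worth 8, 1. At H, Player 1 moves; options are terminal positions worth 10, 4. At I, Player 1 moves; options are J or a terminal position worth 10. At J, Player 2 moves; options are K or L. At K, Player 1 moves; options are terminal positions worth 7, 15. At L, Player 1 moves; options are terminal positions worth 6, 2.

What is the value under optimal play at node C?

D: max(11, 5) = 11
E: max(1, 10) = 10
C: min(11, 10) = 10

10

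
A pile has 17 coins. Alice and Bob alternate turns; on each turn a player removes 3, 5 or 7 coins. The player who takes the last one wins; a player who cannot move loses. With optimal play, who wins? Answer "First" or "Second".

W/L table (W = player to move can force a win):
i:   0  1  2  3  4  5  6  7  8  9 10 11 12 13 14 15 16 17
     L  L  L  W  W  W  W  W  W  W  L  L  L  W  W  W  W  W
Position 17 is W, so the first player wins.

First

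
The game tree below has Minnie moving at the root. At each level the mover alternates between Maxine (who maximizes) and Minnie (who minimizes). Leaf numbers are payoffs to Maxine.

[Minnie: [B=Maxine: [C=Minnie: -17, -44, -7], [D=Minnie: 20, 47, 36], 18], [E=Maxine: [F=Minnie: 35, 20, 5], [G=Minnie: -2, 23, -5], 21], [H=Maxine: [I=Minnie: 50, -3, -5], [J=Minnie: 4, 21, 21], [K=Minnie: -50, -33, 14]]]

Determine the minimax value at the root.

C (Minnie): min(-17, -44, -7) = -44
D (Minnie): min(20, 47, 36) = 20
B (Maxine): max(-44, 20, 18) = 20
F (Minnie): min(35, 20, 5) = 5
G (Minnie): min(-2, 23, -5) = -5
E (Maxine): max(5, -5, 21) = 21
I (Minnie): min(50, -3, -5) = -5
J (Minnie): min(4, 21, 21) = 4
K (Minnie): min(-50, -33, 14) = -50
H (Maxine): max(-5, 4, -50) = 4
Root (Minnie): min(20, 21, 4) = 4

4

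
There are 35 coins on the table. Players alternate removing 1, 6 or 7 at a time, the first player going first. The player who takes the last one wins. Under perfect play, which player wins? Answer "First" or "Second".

First

Compute winning (W) and losing (L) positions by backward induction:
i:   0  1  2  3  4  5  6  7  8  9 10 11 12 13 14 15 16 17 18 19 20 21 22 23 24 25 26 27 28 29 30 31 32 33 34 35
     L  W  L  W  L  W  W  W  W  W  W  W  L  W  L  W  L  W  W  W  W  W  W  W  L  W  L  W  L  W  W  W  W  W  W  W
Position 35 is W, so the first player wins.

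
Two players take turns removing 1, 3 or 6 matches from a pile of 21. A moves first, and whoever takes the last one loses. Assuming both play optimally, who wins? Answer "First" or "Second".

i:   0  1  2  3  4  5  6  7  8  9 10 11 12 13 14 15 16 17 18 19 20 21
     W  L  W  L  W  L  W  W  W  W  L  W  L  W  L  W  W  W  W  L  W  L
Position 21 is L, so the second player wins.

Second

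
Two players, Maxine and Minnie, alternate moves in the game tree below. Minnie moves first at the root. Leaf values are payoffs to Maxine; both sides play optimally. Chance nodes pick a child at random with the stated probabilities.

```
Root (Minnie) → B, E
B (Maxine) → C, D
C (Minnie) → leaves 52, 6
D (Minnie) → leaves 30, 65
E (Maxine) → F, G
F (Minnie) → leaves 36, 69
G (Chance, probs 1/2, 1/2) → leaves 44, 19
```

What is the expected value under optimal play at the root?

C (Minnie): min(52, 6) = 6
D (Minnie): min(30, 65) = 30
B (Maxine): max(6, 30) = 30
F (Minnie): min(36, 69) = 36
G (Chance): 1/2·44 + 1/2·19 = 31.5
E (Maxine): max(36, 31.5) = 36
Root (Minnie): min(30, 36) = 30

30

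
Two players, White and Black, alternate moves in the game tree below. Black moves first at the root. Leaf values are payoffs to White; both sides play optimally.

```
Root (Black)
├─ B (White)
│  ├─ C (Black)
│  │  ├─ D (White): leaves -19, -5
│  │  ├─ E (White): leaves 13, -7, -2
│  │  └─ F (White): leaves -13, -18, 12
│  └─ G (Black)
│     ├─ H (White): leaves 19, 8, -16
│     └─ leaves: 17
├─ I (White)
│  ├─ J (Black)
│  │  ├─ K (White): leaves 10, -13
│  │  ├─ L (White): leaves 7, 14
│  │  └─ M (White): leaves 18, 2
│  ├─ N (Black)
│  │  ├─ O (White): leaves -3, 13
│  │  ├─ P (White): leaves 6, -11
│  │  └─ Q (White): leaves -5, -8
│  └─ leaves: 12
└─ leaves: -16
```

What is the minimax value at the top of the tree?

-16

D (White): max(-19, -5) = -5
E (White): max(13, -7, -2) = 13
F (White): max(-13, -18, 12) = 12
C (Black): min(-5, 13, 12) = -5
H (White): max(19, 8, -16) = 19
G (Black): min(19, 17) = 17
B (White): max(-5, 17) = 17
K (White): max(10, -13) = 10
L (White): max(7, 14) = 14
M (White): max(18, 2) = 18
J (Black): min(10, 14, 18) = 10
O (White): max(-3, 13) = 13
P (White): max(6, -11) = 6
Q (White): max(-5, -8) = -5
N (Black): min(13, 6, -5) = -5
I (White): max(10, -5, 12) = 12
Root (Black): min(17, 12, -16) = -16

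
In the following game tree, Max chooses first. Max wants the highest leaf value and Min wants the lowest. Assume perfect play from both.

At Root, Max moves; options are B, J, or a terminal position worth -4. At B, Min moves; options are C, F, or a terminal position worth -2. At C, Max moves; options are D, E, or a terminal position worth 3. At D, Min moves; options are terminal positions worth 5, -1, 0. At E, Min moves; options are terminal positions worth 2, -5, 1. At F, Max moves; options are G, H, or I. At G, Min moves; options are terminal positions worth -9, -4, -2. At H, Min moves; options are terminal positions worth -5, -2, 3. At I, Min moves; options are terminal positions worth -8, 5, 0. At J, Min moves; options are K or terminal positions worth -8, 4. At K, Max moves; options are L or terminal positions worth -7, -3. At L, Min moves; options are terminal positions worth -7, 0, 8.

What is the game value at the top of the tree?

-4

D (Min): min(5, -1, 0) = -1
E (Min): min(2, -5, 1) = -5
C (Max): max(-1, -5, 3) = 3
G (Min): min(-9, -4, -2) = -9
H (Min): min(-5, -2, 3) = -5
I (Min): min(-8, 5, 0) = -8
F (Max): max(-9, -5, -8) = -5
B (Min): min(3, -5, -2) = -5
L (Min): min(-7, 0, 8) = -7
K (Max): max(-7, -7, -3) = -3
J (Min): min(-3, -8, 4) = -8
Root (Max): max(-5, -8, -4) = -4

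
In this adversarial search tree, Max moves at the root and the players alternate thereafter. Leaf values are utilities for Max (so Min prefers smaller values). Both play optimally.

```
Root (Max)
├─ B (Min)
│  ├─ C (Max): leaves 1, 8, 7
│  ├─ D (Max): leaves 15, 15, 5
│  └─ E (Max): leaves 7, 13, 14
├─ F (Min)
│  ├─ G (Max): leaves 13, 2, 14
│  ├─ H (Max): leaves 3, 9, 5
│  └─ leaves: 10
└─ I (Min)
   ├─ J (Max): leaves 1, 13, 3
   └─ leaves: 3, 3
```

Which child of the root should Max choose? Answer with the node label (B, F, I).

C (Max): max(1, 8, 7) = 8
D (Max): max(15, 15, 5) = 15
E (Max): max(7, 13, 14) = 14
B (Min): min(8, 15, 14) = 8
G (Max): max(13, 2, 14) = 14
H (Max): max(3, 9, 5) = 9
F (Min): min(14, 9, 10) = 9
J (Max): max(1, 13, 3) = 13
I (Min): min(13, 3, 3) = 3
Root (Max): max(8, 9, 3) = 9
Max picks the child with the highest value: F (value 9).

F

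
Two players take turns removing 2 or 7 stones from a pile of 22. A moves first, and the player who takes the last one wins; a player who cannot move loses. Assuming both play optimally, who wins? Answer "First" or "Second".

i:   0  1  2  3  4  5  6  7  8  9 10 11 12 13 14 15 16 17 18 19 20 21 22
     L  L  W  W  L  L  W  W  W  L  L  W  W  L  L  W  W  W  L  L  W  W  L
Position 22 is L, so the second player wins.

Second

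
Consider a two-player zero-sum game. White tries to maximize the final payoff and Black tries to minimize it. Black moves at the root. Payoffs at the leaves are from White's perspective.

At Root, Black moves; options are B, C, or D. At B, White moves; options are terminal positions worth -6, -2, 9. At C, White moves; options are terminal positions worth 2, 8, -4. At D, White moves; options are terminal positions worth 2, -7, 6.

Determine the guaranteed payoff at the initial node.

B (White): max(-6, -2, 9) = 9
C (White): max(2, 8, -4) = 8
D (White): max(2, -7, 6) = 6
Root (Black): min(9, 8, 6) = 6

6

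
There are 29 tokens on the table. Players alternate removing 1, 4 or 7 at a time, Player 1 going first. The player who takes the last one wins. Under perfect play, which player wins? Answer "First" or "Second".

W/L table (W = player to move can force a win):
i:   0  1  2  3  4  5  6  7  8  9 10 11 12 13 14 15 16 17 18 19 20 21 22 23 24 25 26 27 28 29
     L  W  L  W  W  L  W  W  L  W  L  W  W  L  W  W  L  W  L  W  W  L  W  W  L  W  L  W  W  L
Position 29 is L, so the second player wins.

Second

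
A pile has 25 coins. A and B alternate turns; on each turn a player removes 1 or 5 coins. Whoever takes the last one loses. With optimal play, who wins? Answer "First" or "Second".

Second

W/L table (W = player to move can force a win):
i:   0  1  2  3  4  5  6  7  8  9 10 11 12 13 14 15 16 17 18 19 20 21 22 23 24 25
     W  L  W  L  W  L  W  L  W  L  W  L  W  L  W  L  W  L  W  L  W  L  W  L  W  L
Position 25 is L, so the second player wins.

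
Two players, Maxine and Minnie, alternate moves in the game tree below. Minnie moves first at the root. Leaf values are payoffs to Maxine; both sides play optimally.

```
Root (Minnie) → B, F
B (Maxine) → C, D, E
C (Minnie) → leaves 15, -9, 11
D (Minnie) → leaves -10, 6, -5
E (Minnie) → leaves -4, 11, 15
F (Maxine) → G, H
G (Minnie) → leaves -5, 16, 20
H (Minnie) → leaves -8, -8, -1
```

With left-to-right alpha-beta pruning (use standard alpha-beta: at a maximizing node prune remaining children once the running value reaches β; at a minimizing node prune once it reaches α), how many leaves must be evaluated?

C [α=-∞,β=+∞]: v=-9
D [α=-9,β=+∞]: v=-10 after child 1 ≤ α → α-cutoff, skip 2
E [α=-9,β=+∞]: v=-4
B [α=-∞,β=+∞]: v=-4
G [α=-∞,β=-4]: v=-5
H [α=-5,β=-4]: v=-8 after child 1 ≤ α → α-cutoff, skip 2
F [α=-∞,β=-4]: v=-5
Root [α=-∞,β=+∞]: v=-5
Leaves evaluated: 11 of 15.

11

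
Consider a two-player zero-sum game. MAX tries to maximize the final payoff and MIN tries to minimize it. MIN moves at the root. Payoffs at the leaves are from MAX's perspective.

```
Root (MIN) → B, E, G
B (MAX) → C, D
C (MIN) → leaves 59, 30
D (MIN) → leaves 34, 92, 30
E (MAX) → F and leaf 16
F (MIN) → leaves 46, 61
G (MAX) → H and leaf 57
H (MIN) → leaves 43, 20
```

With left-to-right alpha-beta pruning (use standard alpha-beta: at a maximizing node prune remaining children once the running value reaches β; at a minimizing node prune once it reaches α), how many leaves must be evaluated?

C [α=-∞,β=+∞]: v=30
D [α=30,β=+∞]: v=30
B [α=-∞,β=+∞]: v=30
F [α=-∞,β=30]: v=46
E [α=-∞,β=30]: v=46 after child 1 ≥ β → β-cutoff, skip 1
H [α=-∞,β=30]: v=20
G [α=-∞,β=30]: v=57
Root [α=-∞,β=+∞]: v=30
Leaves evaluated: 10 of 11.

10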